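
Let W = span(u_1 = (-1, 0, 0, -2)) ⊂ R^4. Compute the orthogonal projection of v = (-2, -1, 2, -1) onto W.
proj_W(v) = (-4/5, 0, 0, -8/5)

Set up U = [u_1 | ... | u_1] ∈ R^(4×1). The projector onto W = col(U) is P = U (U^T U)^(-1) U^T.
Compute U^T U =
  [5],
and U^T v = (4).
Solve U^T U · c = U^T v for the coefficients: c = (4/5). The projection is proj_W(v) = U c.
Check: (v - proj_W(v)) · u_1 = 0  (should be 0).
Result: proj_W(v) = (-4/5, 0, 0, -8/5).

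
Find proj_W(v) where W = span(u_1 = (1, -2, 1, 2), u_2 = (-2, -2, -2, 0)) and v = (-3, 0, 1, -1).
proj_W(v) = (-16/15, 2/15, -16/15, -4/5)

Set up U = [u_1 | ... | u_2] ∈ R^(4×2). The projector onto W = col(U) is P = U (U^T U)^(-1) U^T.
Compute U^T U =
  [10, 0]
  [0, 12],
and U^T v = (-4, 4).
Solve U^T U · c = U^T v for the coefficients: c = (-2/5, 1/3). The projection is proj_W(v) = U c.
Check: (v - proj_W(v)) · u_1 = 0  (should be 0).
Check: (v - proj_W(v)) · u_2 = 0  (should be 0).
Result: proj_W(v) = (-16/15, 2/15, -16/15, -4/5).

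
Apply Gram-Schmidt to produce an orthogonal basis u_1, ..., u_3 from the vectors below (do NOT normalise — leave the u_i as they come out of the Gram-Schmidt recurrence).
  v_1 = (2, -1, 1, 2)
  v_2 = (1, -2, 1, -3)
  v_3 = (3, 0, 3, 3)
Orthogonal basis:
  u_1 = (2, -1, 1, 2)
  u_2 = (6/5, -21/10, 11/10, -14/5)
  u_3 = (18/149, 192/149, 240/149, -42/149)

Apply the Gram-Schmidt recurrence
  u_1 = v_1
  u_i = v_i − Σ_{j<i} ((v_i · u_j) / (u_j · u_j)) · u_j.

Step by step this gives:
  u_1 = (2, -1, 1, 2)
  u_2 = (6/5, -21/10, 11/10, -14/5)
  u_3 = (18/149, 192/149, 240/149, -42/149)

Orthogonality check:
  u_2 · u_1 = 0 (should be 0)
  u_3 · u_1 = 0 (should be 0)
  u_3 · u_2 = 0 (should be 0)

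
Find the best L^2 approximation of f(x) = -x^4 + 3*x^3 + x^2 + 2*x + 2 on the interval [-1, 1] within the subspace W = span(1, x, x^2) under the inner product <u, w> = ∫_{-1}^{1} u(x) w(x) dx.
g(x) = x^2/7 + 19*x/5 + 73/35

The best approximation g ∈ W is the orthogonal projection of f onto W. Writing g = a_0 + a_1 x + a_2 x^2, the coefficients solve the normal equations G · a = b where
  G_{ij} = <φ_i, φ_j> and b_i = <f, φ_i>, with φ_0 = 1, φ_1 = x, φ_2 = x^2.
G =
  [2, 0, 2/3]
  [0, 2/3, 0]
  [2/3, 0, 2/5],
b = (64/15, 38/15, 152/105).
Solving gives a_0 = 73/35, a_1 = 19/5, a_2 = 1/7, so
  g(x) = x^2/7 + 19*x/5 + 73/35.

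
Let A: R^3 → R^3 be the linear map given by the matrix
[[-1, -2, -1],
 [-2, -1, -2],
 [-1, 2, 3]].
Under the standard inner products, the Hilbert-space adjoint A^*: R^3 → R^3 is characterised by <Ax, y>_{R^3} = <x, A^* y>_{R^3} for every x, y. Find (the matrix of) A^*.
A^* = A^T =
[[-1, -2, -1],
 [-2, -1, 2],
 [-1, -2, 3]]

For real matrices with standard dot products, the defining identity <Ax, y> = <x, A^* y> gives (Ax)^T y = x^T (A^*) y, i.e. x^T A^T y = x^T (A^*) y. Since this holds for all x, y, we must have A^* = A^T. Therefore
A^* =
[[-1, -2, -1],
 [-2, -1, 2],
 [-1, -2, 3]].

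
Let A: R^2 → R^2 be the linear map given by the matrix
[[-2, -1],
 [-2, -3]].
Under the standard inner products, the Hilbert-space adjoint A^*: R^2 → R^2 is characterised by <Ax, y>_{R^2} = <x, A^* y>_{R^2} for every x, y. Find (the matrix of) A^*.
A^* = A^T =
[[-2, -2],
 [-1, -3]]

For real matrices with standard dot products, the defining identity <Ax, y> = <x, A^* y> gives (Ax)^T y = x^T (A^*) y, i.e. x^T A^T y = x^T (A^*) y. Since this holds for all x, y, we must have A^* = A^T. Therefore
A^* =
[[-2, -2],
 [-1, -3]].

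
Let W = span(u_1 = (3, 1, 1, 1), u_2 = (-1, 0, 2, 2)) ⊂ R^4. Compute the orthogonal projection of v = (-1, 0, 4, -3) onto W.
proj_W(v) = (-101/107, -21/107, 55/107, 55/107)

Set up U = [u_1 | ... | u_2] ∈ R^(4×2). The projector onto W = col(U) is P = U (U^T U)^(-1) U^T.
Compute U^T U =
  [12, 1]
  [1, 9],
and U^T v = (-2, 3).
Solve U^T U · c = U^T v for the coefficients: c = (-21/107, 38/107). The projection is proj_W(v) = U c.
Check: (v - proj_W(v)) · u_1 = 0  (should be 0).
Check: (v - proj_W(v)) · u_2 = 0  (should be 0).
Result: proj_W(v) = (-101/107, -21/107, 55/107, 55/107).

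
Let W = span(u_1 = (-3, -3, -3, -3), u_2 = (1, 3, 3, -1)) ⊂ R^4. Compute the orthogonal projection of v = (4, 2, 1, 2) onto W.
proj_W(v) = (26/11, 21/11, 21/11, 31/11)

Set up U = [u_1 | ... | u_2] ∈ R^(4×2). The projector onto W = col(U) is P = U (U^T U)^(-1) U^T.
Compute U^T U =
  [36, -18]
  [-18, 20],
and U^T v = (-27, 11).
Solve U^T U · c = U^T v for the coefficients: c = (-19/22, -5/22). The projection is proj_W(v) = U c.
Check: (v - proj_W(v)) · u_1 = 0  (should be 0).
Check: (v - proj_W(v)) · u_2 = 0  (should be 0).
Result: proj_W(v) = (26/11, 21/11, 21/11, 31/11).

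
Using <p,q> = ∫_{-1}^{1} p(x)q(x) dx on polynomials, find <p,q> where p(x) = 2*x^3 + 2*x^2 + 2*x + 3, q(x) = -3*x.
<p,q> = -32/5

Expand the product: p(x)·q(x) = -6*x^4 - 6*x^3 - 6*x^2 - 9*x.
∫_{-1}^{1} of each monomial x^k gives [2/(k+1) if k even, 0 if k odd]. Integrating term-by-term (or equivalently evaluating the antiderivative F(x) = -6*x^5/5 - 3*x^4/2 - 2*x^3 - 9*x^2/2 at the endpoints):
  F(1) − F(−1) = -46/5 − (-14/5) = -32/5.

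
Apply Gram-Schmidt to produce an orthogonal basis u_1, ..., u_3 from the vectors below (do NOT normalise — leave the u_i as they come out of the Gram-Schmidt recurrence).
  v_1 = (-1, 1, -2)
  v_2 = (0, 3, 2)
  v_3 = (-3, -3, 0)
Orthogonal basis:
  u_1 = (-1, 1, -2)
  u_2 = (-1/6, 19/6, 5/3)
  u_3 = (-240/77, -60/77, 90/77)

Apply the Gram-Schmidt recurrence
  u_1 = v_1
  u_i = v_i − Σ_{j<i} ((v_i · u_j) / (u_j · u_j)) · u_j.

Step by step this gives:
  u_1 = (-1, 1, -2)
  u_2 = (-1/6, 19/6, 5/3)
  u_3 = (-240/77, -60/77, 90/77)

Orthogonality check:
  u_2 · u_1 = 0 (should be 0)
  u_3 · u_1 = 0 (should be 0)
  u_3 · u_2 = 0 (should be 0)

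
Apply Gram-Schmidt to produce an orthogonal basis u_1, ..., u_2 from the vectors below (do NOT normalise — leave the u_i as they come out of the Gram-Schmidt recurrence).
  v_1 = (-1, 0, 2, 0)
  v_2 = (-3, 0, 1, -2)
Orthogonal basis:
  u_1 = (-1, 0, 2, 0)
  u_2 = (-2, 0, -1, -2)

Apply the Gram-Schmidt recurrence
  u_1 = v_1
  u_i = v_i − Σ_{j<i} ((v_i · u_j) / (u_j · u_j)) · u_j.

Step by step this gives:
  u_1 = (-1, 0, 2, 0)
  u_2 = (-2, 0, -1, -2)

Orthogonality check:
  u_2 · u_1 = 0 (should be 0)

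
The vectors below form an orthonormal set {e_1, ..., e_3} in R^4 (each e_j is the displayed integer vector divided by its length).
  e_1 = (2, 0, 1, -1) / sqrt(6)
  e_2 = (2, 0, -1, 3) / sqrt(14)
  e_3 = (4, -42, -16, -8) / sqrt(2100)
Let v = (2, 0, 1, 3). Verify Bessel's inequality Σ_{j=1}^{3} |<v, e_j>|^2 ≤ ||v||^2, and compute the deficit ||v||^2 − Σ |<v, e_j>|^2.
Σ |<v, e_j>|^2 = 286/25; ||v||^2 = 14; deficit = 64/25

Write each e_j = u_j / sqrt(<u_j, u_j>) where u_j is the displayed integer vector. Then <v, e_j> = <v, u_j> / sqrt(<u_j, u_j>), so |<v, e_j>|^2 = <v, u_j>^2 / <u_j, u_j>.
Coefficients: <v, e_1> = 2/sqrt(6), <v, e_2> = 12/sqrt(14), <v, e_3> = -32/sqrt(2100).
Square and sum: Σ |<v, e_j>|^2 = 286/25.
Compute ||v||^2 = v·v = 14.
Deficit = 14 − 286/25 = 64/25 ≥ 0, confirming Bessel's inequality. (The deficit equals ||v − Σ <v,e_j> e_j||^2, the squared distance from v to span{e_j}.)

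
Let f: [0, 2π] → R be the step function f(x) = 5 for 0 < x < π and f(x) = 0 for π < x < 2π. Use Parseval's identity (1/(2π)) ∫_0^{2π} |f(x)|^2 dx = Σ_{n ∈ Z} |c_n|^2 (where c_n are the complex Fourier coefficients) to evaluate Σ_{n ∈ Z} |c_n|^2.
Σ |c_n|^2 = 25/2

Parseval equates the L^2 energy of f (normalised by 1/(2π)) with the ℓ^2 sum of its Fourier coefficients: (1/(2π)) ∫_0^{2π} |f|^2 = Σ |c_n|^2.
Compute the left side: (1/(2π)) [∫_0^π 5^2 dx + ∫_π^{2π} 0^2 dx] = (1/(2π)) · (25π + 0π) = (25 + 0)/2 = 25/2.
So Σ_{n ∈ Z} |c_n|^2 = 25/2.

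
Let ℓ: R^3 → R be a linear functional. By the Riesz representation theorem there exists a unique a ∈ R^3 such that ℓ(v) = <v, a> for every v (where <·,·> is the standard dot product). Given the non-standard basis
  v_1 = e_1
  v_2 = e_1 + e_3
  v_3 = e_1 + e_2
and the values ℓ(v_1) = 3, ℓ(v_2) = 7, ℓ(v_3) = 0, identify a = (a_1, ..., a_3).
a = (3, -3, 4)

Write a = (a_1, ..., a_3) in the standard basis. For each basis vector v_i, ℓ(v_i) = <v_i, a> is a linear equation in the a_j's. Collect the n equations into a matrix system V a = ℓ, where row i of V is v_i (expressed in the standard basis). Since V is invertible (lower-triangular with 1s on the diagonal, up to permutation), solve by back-substitution:
  V =
[[1, 0, 0],
 [1, 0, 1],
 [1, 1, 0]]
  V a = (3, 7, 0)
Solving gives a = (3, -3, 4).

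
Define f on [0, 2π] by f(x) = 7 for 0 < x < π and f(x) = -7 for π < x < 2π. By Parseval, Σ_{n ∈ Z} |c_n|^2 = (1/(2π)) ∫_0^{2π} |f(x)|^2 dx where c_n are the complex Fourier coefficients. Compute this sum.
Σ |c_n|^2 = 49

Parseval equates the L^2 energy of f (normalised by 1/(2π)) with the ℓ^2 sum of its Fourier coefficients: (1/(2π)) ∫_0^{2π} |f|^2 = Σ |c_n|^2.
Compute the left side: (1/(2π)) [∫_0^π 7^2 dx + ∫_π^{2π} (-7)^2 dx] = (1/(2π)) · (49π + 49π) = (49 + 49)/2 = 49.
So Σ_{n ∈ Z} |c_n|^2 = 49.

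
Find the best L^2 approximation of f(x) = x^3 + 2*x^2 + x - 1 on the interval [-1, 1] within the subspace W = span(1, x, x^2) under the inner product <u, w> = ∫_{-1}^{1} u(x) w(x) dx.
g(x) = 2*x^2 + 8*x/5 - 1

The best approximation g ∈ W is the orthogonal projection of f onto W. Writing g = a_0 + a_1 x + a_2 x^2, the coefficients solve the normal equations G · a = b where
  G_{ij} = <φ_i, φ_j> and b_i = <f, φ_i>, with φ_0 = 1, φ_1 = x, φ_2 = x^2.
G =
  [2, 0, 2/3]
  [0, 2/3, 0]
  [2/3, 0, 2/5],
b = (-2/3, 16/15, 2/15).
Solving gives a_0 = -1, a_1 = 8/5, a_2 = 2, so
  g(x) = 2*x^2 + 8*x/5 - 1.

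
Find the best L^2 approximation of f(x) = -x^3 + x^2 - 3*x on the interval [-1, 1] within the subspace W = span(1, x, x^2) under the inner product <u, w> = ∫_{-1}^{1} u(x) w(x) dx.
g(x) = x^2 - 18*x/5

The best approximation g ∈ W is the orthogonal projection of f onto W. Writing g = a_0 + a_1 x + a_2 x^2, the coefficients solve the normal equations G · a = b where
  G_{ij} = <φ_i, φ_j> and b_i = <f, φ_i>, with φ_0 = 1, φ_1 = x, φ_2 = x^2.
G =
  [2, 0, 2/3]
  [0, 2/3, 0]
  [2/3, 0, 2/5],
b = (2/3, -12/5, 2/5).
Solving gives a_0 = 0, a_1 = -18/5, a_2 = 1, so
  g(x) = x^2 - 18*x/5.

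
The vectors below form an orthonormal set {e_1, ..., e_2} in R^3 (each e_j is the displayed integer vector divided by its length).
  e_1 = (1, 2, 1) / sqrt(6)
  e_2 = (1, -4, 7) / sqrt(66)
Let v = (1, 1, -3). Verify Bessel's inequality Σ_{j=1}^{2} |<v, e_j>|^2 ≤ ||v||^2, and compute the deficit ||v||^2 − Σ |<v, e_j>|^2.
Σ |<v, e_j>|^2 = 96/11; ||v||^2 = 11; deficit = 25/11

Write each e_j = u_j / sqrt(<u_j, u_j>) where u_j is the displayed integer vector. Then <v, e_j> = <v, u_j> / sqrt(<u_j, u_j>), so |<v, e_j>|^2 = <v, u_j>^2 / <u_j, u_j>.
Coefficients: <v, e_1> = 0/sqrt(6), <v, e_2> = -24/sqrt(66).
Square and sum: Σ |<v, e_j>|^2 = 96/11.
Compute ||v||^2 = v·v = 11.
Deficit = 11 − 96/11 = 25/11 ≥ 0, confirming Bessel's inequality. (The deficit equals ||v − Σ <v,e_j> e_j||^2, the squared distance from v to span{e_j}.)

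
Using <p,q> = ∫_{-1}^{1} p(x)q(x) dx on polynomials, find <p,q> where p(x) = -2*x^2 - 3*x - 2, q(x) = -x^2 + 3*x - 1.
<p,q> = 22/15

Expand the product: p(x)·q(x) = 2*x^4 - 3*x^3 - 5*x^2 - 3*x + 2.
∫_{-1}^{1} of each monomial x^k gives [2/(k+1) if k even, 0 if k odd]. Integrating term-by-term (or equivalently evaluating the antiderivative F(x) = 2*x^5/5 - 3*x^4/4 - 5*x^3/3 - 3*x^2/2 + 2*x at the endpoints):
  F(1) − F(−1) = -91/60 − (-179/60) = 22/15.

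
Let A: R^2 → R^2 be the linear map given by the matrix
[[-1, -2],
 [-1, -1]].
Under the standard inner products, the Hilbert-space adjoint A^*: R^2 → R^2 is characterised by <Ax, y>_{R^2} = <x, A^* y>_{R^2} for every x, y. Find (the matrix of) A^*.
A^* = A^T =
[[-1, -1],
 [-2, -1]]

For real matrices with standard dot products, the defining identity <Ax, y> = <x, A^* y> gives (Ax)^T y = x^T (A^*) y, i.e. x^T A^T y = x^T (A^*) y. Since this holds for all x, y, we must have A^* = A^T. Therefore
A^* =
[[-1, -1],
 [-2, -1]].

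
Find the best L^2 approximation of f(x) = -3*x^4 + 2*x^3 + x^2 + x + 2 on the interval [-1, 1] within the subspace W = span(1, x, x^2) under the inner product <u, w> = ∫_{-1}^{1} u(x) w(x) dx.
g(x) = -11*x^2/7 + 11*x/5 + 79/35

The best approximation g ∈ W is the orthogonal projection of f onto W. Writing g = a_0 + a_1 x + a_2 x^2, the coefficients solve the normal equations G · a = b where
  G_{ij} = <φ_i, φ_j> and b_i = <f, φ_i>, with φ_0 = 1, φ_1 = x, φ_2 = x^2.
G =
  [2, 0, 2/3]
  [0, 2/3, 0]
  [2/3, 0, 2/5],
b = (52/15, 22/15, 92/105).
Solving gives a_0 = 79/35, a_1 = 11/5, a_2 = -11/7, so
  g(x) = -11*x^2/7 + 11*x/5 + 79/35.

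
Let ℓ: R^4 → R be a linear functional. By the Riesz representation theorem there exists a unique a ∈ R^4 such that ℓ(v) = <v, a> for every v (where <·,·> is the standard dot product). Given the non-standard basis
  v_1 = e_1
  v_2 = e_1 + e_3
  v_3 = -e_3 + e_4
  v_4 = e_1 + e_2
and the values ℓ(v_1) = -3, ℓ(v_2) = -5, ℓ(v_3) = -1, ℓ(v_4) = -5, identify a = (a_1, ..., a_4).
a = (-3, -2, -2, -3)

Write a = (a_1, ..., a_4) in the standard basis. For each basis vector v_i, ℓ(v_i) = <v_i, a> is a linear equation in the a_j's. Collect the n equations into a matrix system V a = ℓ, where row i of V is v_i (expressed in the standard basis). Since V is invertible (lower-triangular with 1s on the diagonal, up to permutation), solve by back-substitution:
  V =
[[1, 0, 0, 0],
 [1, 0, 1, 0],
 [0, 0, -1, 1],
 [1, 1, 0, 0]]
  V a = (-3, -5, -1, -5)
Solving gives a = (-3, -2, -2, -3).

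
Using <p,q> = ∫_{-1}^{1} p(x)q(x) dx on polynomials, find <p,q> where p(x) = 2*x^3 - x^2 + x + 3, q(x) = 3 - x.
<p,q> = 218/15

Expand the product: p(x)·q(x) = -2*x^4 + 7*x^3 - 4*x^2 + 9.
∫_{-1}^{1} of each monomial x^k gives [2/(k+1) if k even, 0 if k odd]. Integrating term-by-term (or equivalently evaluating the antiderivative F(x) = -2*x^5/5 + 7*x^4/4 - 4*x^3/3 + 9*x at the endpoints):
  F(1) − F(−1) = 541/60 − (-331/60) = 218/15.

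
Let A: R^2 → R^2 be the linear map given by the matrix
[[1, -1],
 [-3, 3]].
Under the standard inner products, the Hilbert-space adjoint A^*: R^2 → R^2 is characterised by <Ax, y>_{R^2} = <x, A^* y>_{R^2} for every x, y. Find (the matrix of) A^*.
A^* = A^T =
[[1, -3],
 [-1, 3]]

For real matrices with standard dot products, the defining identity <Ax, y> = <x, A^* y> gives (Ax)^T y = x^T (A^*) y, i.e. x^T A^T y = x^T (A^*) y. Since this holds for all x, y, we must have A^* = A^T. Therefore
A^* =
[[1, -3],
 [-1, 3]].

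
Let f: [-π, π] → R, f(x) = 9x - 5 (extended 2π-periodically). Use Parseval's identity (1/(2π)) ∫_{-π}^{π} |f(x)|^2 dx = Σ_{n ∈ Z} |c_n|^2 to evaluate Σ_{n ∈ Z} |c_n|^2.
Σ |c_n|^2 = 27π^2 + 25

Expand and integrate term by term over [-π, π]:
  ∫ (9x)^2 dx = 81·(2π^3/3); ∫ 2·9·(-5)·x dx = 0 (odd integrand); ∫ (-5)^2 dx = 25·2π.
So (1/(2π)) ∫_{-π}^{π} (9x - 5)^2 dx = 81π^2/3 + 25 = 27π^2 + 25.
Parseval ⇒ Σ |c_n|^2 = 27π^2 + 25.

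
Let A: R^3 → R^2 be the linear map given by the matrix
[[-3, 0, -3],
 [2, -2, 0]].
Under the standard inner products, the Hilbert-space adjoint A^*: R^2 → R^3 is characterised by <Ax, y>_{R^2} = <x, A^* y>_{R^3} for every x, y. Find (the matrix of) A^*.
A^* = A^T =
[[-3, 2],
 [0, -2],
 [-3, 0]]

For real matrices with standard dot products, the defining identity <Ax, y> = <x, A^* y> gives (Ax)^T y = x^T (A^*) y, i.e. x^T A^T y = x^T (A^*) y. Since this holds for all x, y, we must have A^* = A^T. Therefore
A^* =
[[-3, 2],
 [0, -2],
 [-3, 0]].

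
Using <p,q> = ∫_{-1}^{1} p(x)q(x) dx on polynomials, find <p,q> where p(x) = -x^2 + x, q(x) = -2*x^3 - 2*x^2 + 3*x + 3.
<p,q> = 0

Expand the product: p(x)·q(x) = 2*x^5 - 5*x^3 + 3*x.
∫_{-1}^{1} of each monomial x^k gives [2/(k+1) if k even, 0 if k odd]. Integrating term-by-term (or equivalently evaluating the antiderivative F(x) = x^6/3 - 5*x^4/4 + 3*x^2/2 at the endpoints):
  F(1) − F(−1) = 7/12 − (7/12) = 0.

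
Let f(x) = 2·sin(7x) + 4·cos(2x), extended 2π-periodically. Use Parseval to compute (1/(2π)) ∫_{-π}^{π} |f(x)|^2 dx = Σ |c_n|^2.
Σ |c_n|^2 = 10

Expand |f|^2 and use orthogonality of {sin(nx), cos(mx)} on [-π, π]:
  ∫_{-π}^{π} sin(nx)^2 dx = π, ∫ cos(mx)^2 dx = π, and cross terms integrate to 0.
So ∫_{-π}^{π} f(x)^2 dx = 2^2 · π + 4^2 · π = (4 + 16)π.
Divide by 2π: (4 + 16)/2 = 10.
By Parseval, this equals Σ |c_n|^2.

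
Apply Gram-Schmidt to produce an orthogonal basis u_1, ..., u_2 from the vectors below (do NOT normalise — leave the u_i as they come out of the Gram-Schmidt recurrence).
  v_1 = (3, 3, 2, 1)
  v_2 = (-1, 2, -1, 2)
Orthogonal basis:
  u_1 = (3, 3, 2, 1)
  u_2 = (-32/23, 37/23, -29/23, 43/23)

Apply the Gram-Schmidt recurrence
  u_1 = v_1
  u_i = v_i − Σ_{j<i} ((v_i · u_j) / (u_j · u_j)) · u_j.

Step by step this gives:
  u_1 = (3, 3, 2, 1)
  u_2 = (-32/23, 37/23, -29/23, 43/23)

Orthogonality check:
  u_2 · u_1 = 0 (should be 0)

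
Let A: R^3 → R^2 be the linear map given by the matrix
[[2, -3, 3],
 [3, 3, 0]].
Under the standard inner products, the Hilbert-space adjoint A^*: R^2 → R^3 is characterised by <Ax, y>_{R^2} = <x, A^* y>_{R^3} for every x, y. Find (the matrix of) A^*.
A^* = A^T =
[[2, 3],
 [-3, 3],
 [3, 0]]

For real matrices with standard dot products, the defining identity <Ax, y> = <x, A^* y> gives (Ax)^T y = x^T (A^*) y, i.e. x^T A^T y = x^T (A^*) y. Since this holds for all x, y, we must have A^* = A^T. Therefore
A^* =
[[2, 3],
 [-3, 3],
 [3, 0]].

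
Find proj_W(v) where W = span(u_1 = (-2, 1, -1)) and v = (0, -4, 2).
proj_W(v) = (2, -1, 1)

Set up U = [u_1 | ... | u_1] ∈ R^(3×1). The projector onto W = col(U) is P = U (U^T U)^(-1) U^T.
Compute U^T U =
  [6],
and U^T v = (-6).
Solve U^T U · c = U^T v for the coefficients: c = (-1). The projection is proj_W(v) = U c.
Check: (v - proj_W(v)) · u_1 = 0  (should be 0).
Result: proj_W(v) = (2, -1, 1).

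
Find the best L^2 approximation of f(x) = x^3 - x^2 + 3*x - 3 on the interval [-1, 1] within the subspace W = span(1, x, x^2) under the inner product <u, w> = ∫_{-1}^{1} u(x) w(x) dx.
g(x) = -x^2 + 18*x/5 - 3

The best approximation g ∈ W is the orthogonal projection of f onto W. Writing g = a_0 + a_1 x + a_2 x^2, the coefficients solve the normal equations G · a = b where
  G_{ij} = <φ_i, φ_j> and b_i = <f, φ_i>, with φ_0 = 1, φ_1 = x, φ_2 = x^2.
G =
  [2, 0, 2/3]
  [0, 2/3, 0]
  [2/3, 0, 2/5],
b = (-20/3, 12/5, -12/5).
Solving gives a_0 = -3, a_1 = 18/5, a_2 = -1, so
  g(x) = -x^2 + 18*x/5 - 3.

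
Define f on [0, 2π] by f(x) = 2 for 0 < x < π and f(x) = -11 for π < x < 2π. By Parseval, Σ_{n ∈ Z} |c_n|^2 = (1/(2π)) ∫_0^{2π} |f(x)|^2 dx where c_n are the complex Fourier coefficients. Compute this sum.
Σ |c_n|^2 = 125/2

Parseval equates the L^2 energy of f (normalised by 1/(2π)) with the ℓ^2 sum of its Fourier coefficients: (1/(2π)) ∫_0^{2π} |f|^2 = Σ |c_n|^2.
Compute the left side: (1/(2π)) [∫_0^π 2^2 dx + ∫_π^{2π} (-11)^2 dx] = (1/(2π)) · (4π + 121π) = (4 + 121)/2 = 125/2.
So Σ_{n ∈ Z} |c_n|^2 = 125/2.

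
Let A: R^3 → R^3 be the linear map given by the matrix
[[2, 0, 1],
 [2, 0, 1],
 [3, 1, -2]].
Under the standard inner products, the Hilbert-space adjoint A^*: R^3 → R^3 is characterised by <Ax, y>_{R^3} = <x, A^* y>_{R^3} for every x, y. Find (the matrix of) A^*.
A^* = A^T =
[[2, 2, 3],
 [0, 0, 1],
 [1, 1, -2]]

For real matrices with standard dot products, the defining identity <Ax, y> = <x, A^* y> gives (Ax)^T y = x^T (A^*) y, i.e. x^T A^T y = x^T (A^*) y. Since this holds for all x, y, we must have A^* = A^T. Therefore
A^* =
[[2, 2, 3],
 [0, 0, 1],
 [1, 1, -2]].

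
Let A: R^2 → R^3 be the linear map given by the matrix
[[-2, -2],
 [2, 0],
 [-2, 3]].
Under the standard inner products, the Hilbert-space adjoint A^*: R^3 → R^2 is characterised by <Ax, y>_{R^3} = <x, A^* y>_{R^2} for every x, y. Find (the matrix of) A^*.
A^* = A^T =
[[-2, 2, -2],
 [-2, 0, 3]]

For real matrices with standard dot products, the defining identity <Ax, y> = <x, A^* y> gives (Ax)^T y = x^T (A^*) y, i.e. x^T A^T y = x^T (A^*) y. Since this holds for all x, y, we must have A^* = A^T. Therefore
A^* =
[[-2, 2, -2],
 [-2, 0, 3]].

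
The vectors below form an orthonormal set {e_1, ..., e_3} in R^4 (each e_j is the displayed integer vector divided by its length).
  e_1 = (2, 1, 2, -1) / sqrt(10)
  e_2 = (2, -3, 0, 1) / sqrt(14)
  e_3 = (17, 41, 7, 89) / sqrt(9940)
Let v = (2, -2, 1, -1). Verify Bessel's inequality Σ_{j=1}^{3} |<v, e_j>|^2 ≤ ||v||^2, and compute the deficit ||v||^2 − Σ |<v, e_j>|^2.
Σ |<v, e_j>|^2 = 709/71; ||v||^2 = 10; deficit = 1/71

Write each e_j = u_j / sqrt(<u_j, u_j>) where u_j is the displayed integer vector. Then <v, e_j> = <v, u_j> / sqrt(<u_j, u_j>), so |<v, e_j>|^2 = <v, u_j>^2 / <u_j, u_j>.
Coefficients: <v, e_1> = 5/sqrt(10), <v, e_2> = 9/sqrt(14), <v, e_3> = -130/sqrt(9940).
Square and sum: Σ |<v, e_j>|^2 = 709/71.
Compute ||v||^2 = v·v = 10.
Deficit = 10 − 709/71 = 1/71 ≥ 0, confirming Bessel's inequality. (The deficit equals ||v − Σ <v,e_j> e_j||^2, the squared distance from v to span{e_j}.)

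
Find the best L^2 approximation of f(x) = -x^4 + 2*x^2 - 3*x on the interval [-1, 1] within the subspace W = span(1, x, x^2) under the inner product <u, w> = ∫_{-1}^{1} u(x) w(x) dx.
g(x) = 8*x^2/7 - 3*x + 3/35

The best approximation g ∈ W is the orthogonal projection of f onto W. Writing g = a_0 + a_1 x + a_2 x^2, the coefficients solve the normal equations G · a = b where
  G_{ij} = <φ_i, φ_j> and b_i = <f, φ_i>, with φ_0 = 1, φ_1 = x, φ_2 = x^2.
G =
  [2, 0, 2/3]
  [0, 2/3, 0]
  [2/3, 0, 2/5],
b = (14/15, -2, 18/35).
Solving gives a_0 = 3/35, a_1 = -3, a_2 = 8/7, so
  g(x) = 8*x^2/7 - 3*x + 3/35.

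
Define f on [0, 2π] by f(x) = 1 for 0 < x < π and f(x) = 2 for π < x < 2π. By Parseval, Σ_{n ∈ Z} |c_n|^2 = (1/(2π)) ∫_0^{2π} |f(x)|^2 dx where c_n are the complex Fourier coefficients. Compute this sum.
Σ |c_n|^2 = 5/2

Parseval equates the L^2 energy of f (normalised by 1/(2π)) with the ℓ^2 sum of its Fourier coefficients: (1/(2π)) ∫_0^{2π} |f|^2 = Σ |c_n|^2.
Compute the left side: (1/(2π)) [∫_0^π 1^2 dx + ∫_π^{2π} 2^2 dx] = (1/(2π)) · (1π + 4π) = (1 + 4)/2 = 5/2.
So Σ_{n ∈ Z} |c_n|^2 = 5/2.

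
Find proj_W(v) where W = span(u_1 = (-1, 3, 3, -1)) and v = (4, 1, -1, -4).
proj_W(v) = (0, 0, 0, 0)

Set up U = [u_1 | ... | u_1] ∈ R^(4×1). The projector onto W = col(U) is P = U (U^T U)^(-1) U^T.
Compute U^T U =
  [20],
and U^T v = (0).
Solve U^T U · c = U^T v for the coefficients: c = (0). The projection is proj_W(v) = U c.
Check: (v - proj_W(v)) · u_1 = 0  (should be 0).
Result: proj_W(v) = (0, 0, 0, 0).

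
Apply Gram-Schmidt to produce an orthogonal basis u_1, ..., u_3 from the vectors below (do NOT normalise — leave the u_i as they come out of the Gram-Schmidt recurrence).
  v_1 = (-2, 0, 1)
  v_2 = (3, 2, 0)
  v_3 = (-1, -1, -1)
Orthogonal basis:
  u_1 = (-2, 0, 1)
  u_2 = (3/5, 2, 6/5)
  u_3 = (-6/29, 9/29, -12/29)

Apply the Gram-Schmidt recurrence
  u_1 = v_1
  u_i = v_i − Σ_{j<i} ((v_i · u_j) / (u_j · u_j)) · u_j.

Step by step this gives:
  u_1 = (-2, 0, 1)
  u_2 = (3/5, 2, 6/5)
  u_3 = (-6/29, 9/29, -12/29)

Orthogonality check:
  u_2 · u_1 = 0 (should be 0)
  u_3 · u_1 = 0 (should be 0)
  u_3 · u_2 = 0 (should be 0)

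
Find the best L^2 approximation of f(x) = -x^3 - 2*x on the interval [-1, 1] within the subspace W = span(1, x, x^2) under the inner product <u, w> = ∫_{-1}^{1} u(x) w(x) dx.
g(x) = -13*x/5

The best approximation g ∈ W is the orthogonal projection of f onto W. Writing g = a_0 + a_1 x + a_2 x^2, the coefficients solve the normal equations G · a = b where
  G_{ij} = <φ_i, φ_j> and b_i = <f, φ_i>, with φ_0 = 1, φ_1 = x, φ_2 = x^2.
G =
  [2, 0, 2/3]
  [0, 2/3, 0]
  [2/3, 0, 2/5],
b = (0, -26/15, 0).
Solving gives a_0 = 0, a_1 = -13/5, a_2 = 0, so
  g(x) = -13*x/5.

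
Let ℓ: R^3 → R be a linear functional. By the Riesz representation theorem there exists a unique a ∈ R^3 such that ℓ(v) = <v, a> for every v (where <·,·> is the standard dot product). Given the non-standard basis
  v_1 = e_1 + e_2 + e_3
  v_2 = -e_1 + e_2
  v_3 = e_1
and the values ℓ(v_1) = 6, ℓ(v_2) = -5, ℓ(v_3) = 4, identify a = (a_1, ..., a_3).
a = (4, -1, 3)

Write a = (a_1, ..., a_3) in the standard basis. For each basis vector v_i, ℓ(v_i) = <v_i, a> is a linear equation in the a_j's. Collect the n equations into a matrix system V a = ℓ, where row i of V is v_i (expressed in the standard basis). Since V is invertible (lower-triangular with 1s on the diagonal, up to permutation), solve by back-substitution:
  V =
[[1, 1, 1],
 [-1, 1, 0],
 [1, 0, 0]]
  V a = (6, -5, 4)
Solving gives a = (4, -1, 3).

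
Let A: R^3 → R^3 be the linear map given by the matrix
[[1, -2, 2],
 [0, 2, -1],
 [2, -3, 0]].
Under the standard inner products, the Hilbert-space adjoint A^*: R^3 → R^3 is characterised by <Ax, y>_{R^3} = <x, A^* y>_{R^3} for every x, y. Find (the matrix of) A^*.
A^* = A^T =
[[1, 0, 2],
 [-2, 2, -3],
 [2, -1, 0]]

For real matrices with standard dot products, the defining identity <Ax, y> = <x, A^* y> gives (Ax)^T y = x^T (A^*) y, i.e. x^T A^T y = x^T (A^*) y. Since this holds for all x, y, we must have A^* = A^T. Therefore
A^* =
[[1, 0, 2],
 [-2, 2, -3],
 [2, -1, 0]].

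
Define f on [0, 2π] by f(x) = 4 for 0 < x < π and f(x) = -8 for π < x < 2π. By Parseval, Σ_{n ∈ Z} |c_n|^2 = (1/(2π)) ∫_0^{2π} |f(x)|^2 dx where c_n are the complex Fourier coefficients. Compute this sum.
Σ |c_n|^2 = 40

Parseval equates the L^2 energy of f (normalised by 1/(2π)) with the ℓ^2 sum of its Fourier coefficients: (1/(2π)) ∫_0^{2π} |f|^2 = Σ |c_n|^2.
Compute the left side: (1/(2π)) [∫_0^π 4^2 dx + ∫_π^{2π} (-8)^2 dx] = (1/(2π)) · (16π + 64π) = (16 + 64)/2 = 40.
So Σ_{n ∈ Z} |c_n|^2 = 40.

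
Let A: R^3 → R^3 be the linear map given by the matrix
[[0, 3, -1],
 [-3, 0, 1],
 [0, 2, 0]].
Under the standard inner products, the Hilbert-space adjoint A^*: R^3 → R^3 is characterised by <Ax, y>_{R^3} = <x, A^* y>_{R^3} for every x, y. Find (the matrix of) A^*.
A^* = A^T =
[[0, -3, 0],
 [3, 0, 2],
 [-1, 1, 0]]

For real matrices with standard dot products, the defining identity <Ax, y> = <x, A^* y> gives (Ax)^T y = x^T (A^*) y, i.e. x^T A^T y = x^T (A^*) y. Since this holds for all x, y, we must have A^* = A^T. Therefore
A^* =
[[0, -3, 0],
 [3, 0, 2],
 [-1, 1, 0]].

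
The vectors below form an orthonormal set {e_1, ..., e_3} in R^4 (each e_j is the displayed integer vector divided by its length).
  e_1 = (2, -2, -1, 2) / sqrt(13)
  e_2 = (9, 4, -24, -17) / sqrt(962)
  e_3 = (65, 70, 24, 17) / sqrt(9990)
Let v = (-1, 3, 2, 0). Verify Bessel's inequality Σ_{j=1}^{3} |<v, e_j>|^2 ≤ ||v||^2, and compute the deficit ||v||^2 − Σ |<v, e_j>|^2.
Σ |<v, e_j>|^2 = 1826/135; ||v||^2 = 14; deficit = 64/135

Write each e_j = u_j / sqrt(<u_j, u_j>) where u_j is the displayed integer vector. Then <v, e_j> = <v, u_j> / sqrt(<u_j, u_j>), so |<v, e_j>|^2 = <v, u_j>^2 / <u_j, u_j>.
Coefficients: <v, e_1> = -10/sqrt(13), <v, e_2> = -45/sqrt(962), <v, e_3> = 193/sqrt(9990).
Square and sum: Σ |<v, e_j>|^2 = 1826/135.
Compute ||v||^2 = v·v = 14.
Deficit = 14 − 1826/135 = 64/135 ≥ 0, confirming Bessel's inequality. (The deficit equals ||v − Σ <v,e_j> e_j||^2, the squared distance from v to span{e_j}.)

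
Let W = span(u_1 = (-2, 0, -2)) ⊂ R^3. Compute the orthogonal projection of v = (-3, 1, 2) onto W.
proj_W(v) = (-1/2, 0, -1/2)

Set up U = [u_1 | ... | u_1] ∈ R^(3×1). The projector onto W = col(U) is P = U (U^T U)^(-1) U^T.
Compute U^T U =
  [8],
and U^T v = (2).
Solve U^T U · c = U^T v for the coefficients: c = (1/4). The projection is proj_W(v) = U c.
Check: (v - proj_W(v)) · u_1 = 0  (should be 0).
Result: proj_W(v) = (-1/2, 0, -1/2).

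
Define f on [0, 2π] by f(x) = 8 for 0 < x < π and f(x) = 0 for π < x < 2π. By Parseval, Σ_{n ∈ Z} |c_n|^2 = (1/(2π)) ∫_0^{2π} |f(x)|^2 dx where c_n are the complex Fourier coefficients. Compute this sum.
Σ |c_n|^2 = 32

Parseval equates the L^2 energy of f (normalised by 1/(2π)) with the ℓ^2 sum of its Fourier coefficients: (1/(2π)) ∫_0^{2π} |f|^2 = Σ |c_n|^2.
Compute the left side: (1/(2π)) [∫_0^π 8^2 dx + ∫_π^{2π} 0^2 dx] = (1/(2π)) · (64π + 0π) = (64 + 0)/2 = 32.
So Σ_{n ∈ Z} |c_n|^2 = 32.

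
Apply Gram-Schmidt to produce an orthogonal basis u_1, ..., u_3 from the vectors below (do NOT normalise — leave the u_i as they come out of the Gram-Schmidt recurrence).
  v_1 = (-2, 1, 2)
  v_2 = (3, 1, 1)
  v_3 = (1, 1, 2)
Orthogonal basis:
  u_1 = (-2, 1, 2)
  u_2 = (7/3, 4/3, 5/3)
  u_3 = (1/30, -4/15, 1/6)

Apply the Gram-Schmidt recurrence
  u_1 = v_1
  u_i = v_i − Σ_{j<i} ((v_i · u_j) / (u_j · u_j)) · u_j.

Step by step this gives:
  u_1 = (-2, 1, 2)
  u_2 = (7/3, 4/3, 5/3)
  u_3 = (1/30, -4/15, 1/6)

Orthogonality check:
  u_2 · u_1 = 0 (should be 0)
  u_3 · u_1 = 0 (should be 0)
  u_3 · u_2 = 0 (should be 0)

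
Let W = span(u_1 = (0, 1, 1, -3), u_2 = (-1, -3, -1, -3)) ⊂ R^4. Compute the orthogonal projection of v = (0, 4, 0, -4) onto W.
proj_W(v) = (16/39, 112/39, 80/39, -48/13)

Set up U = [u_1 | ... | u_2] ∈ R^(4×2). The projector onto W = col(U) is P = U (U^T U)^(-1) U^T.
Compute U^T U =
  [11, 5]
  [5, 20],
and U^T v = (16, 0).
Solve U^T U · c = U^T v for the coefficients: c = (64/39, -16/39). The projection is proj_W(v) = U c.
Check: (v - proj_W(v)) · u_1 = 0  (should be 0).
Check: (v - proj_W(v)) · u_2 = 0  (should be 0).
Result: proj_W(v) = (16/39, 112/39, 80/39, -48/13).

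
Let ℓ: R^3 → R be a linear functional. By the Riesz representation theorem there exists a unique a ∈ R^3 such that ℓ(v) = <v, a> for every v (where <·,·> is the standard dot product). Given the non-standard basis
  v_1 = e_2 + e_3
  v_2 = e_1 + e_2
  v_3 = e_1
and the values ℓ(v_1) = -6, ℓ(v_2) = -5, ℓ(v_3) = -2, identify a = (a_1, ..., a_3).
a = (-2, -3, -3)

Write a = (a_1, ..., a_3) in the standard basis. For each basis vector v_i, ℓ(v_i) = <v_i, a> is a linear equation in the a_j's. Collect the n equations into a matrix system V a = ℓ, where row i of V is v_i (expressed in the standard basis). Since V is invertible (lower-triangular with 1s on the diagonal, up to permutation), solve by back-substitution:
  V =
[[0, 1, 1],
 [1, 1, 0],
 [1, 0, 0]]
  V a = (-6, -5, -2)
Solving gives a = (-2, -3, -3).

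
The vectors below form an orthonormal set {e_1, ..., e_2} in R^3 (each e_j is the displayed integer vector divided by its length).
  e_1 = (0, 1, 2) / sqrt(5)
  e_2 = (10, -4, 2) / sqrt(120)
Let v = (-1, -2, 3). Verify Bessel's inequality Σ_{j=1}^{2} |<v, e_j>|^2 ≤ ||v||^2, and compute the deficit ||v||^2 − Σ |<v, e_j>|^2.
Σ |<v, e_j>|^2 = 10/3; ||v||^2 = 14; deficit = 32/3

Write each e_j = u_j / sqrt(<u_j, u_j>) where u_j is the displayed integer vector. Then <v, e_j> = <v, u_j> / sqrt(<u_j, u_j>), so |<v, e_j>|^2 = <v, u_j>^2 / <u_j, u_j>.
Coefficients: <v, e_1> = 4/sqrt(5), <v, e_2> = 4/sqrt(120).
Square and sum: Σ |<v, e_j>|^2 = 10/3.
Compute ||v||^2 = v·v = 14.
Deficit = 14 − 10/3 = 32/3 ≥ 0, confirming Bessel's inequality. (The deficit equals ||v − Σ <v,e_j> e_j||^2, the squared distance from v to span{e_j}.)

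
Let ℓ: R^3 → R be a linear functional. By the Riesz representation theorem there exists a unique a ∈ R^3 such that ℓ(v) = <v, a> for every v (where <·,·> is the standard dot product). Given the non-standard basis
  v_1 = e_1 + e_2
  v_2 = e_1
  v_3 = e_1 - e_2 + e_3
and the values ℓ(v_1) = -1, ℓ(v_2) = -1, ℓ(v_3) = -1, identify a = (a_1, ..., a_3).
a = (-1, 0, 0)

Write a = (a_1, ..., a_3) in the standard basis. For each basis vector v_i, ℓ(v_i) = <v_i, a> is a linear equation in the a_j's. Collect the n equations into a matrix system V a = ℓ, where row i of V is v_i (expressed in the standard basis). Since V is invertible (lower-triangular with 1s on the diagonal, up to permutation), solve by back-substitution:
  V =
[[1, 1, 0],
 [1, 0, 0],
 [1, -1, 1]]
  V a = (-1, -1, -1)
Solving gives a = (-1, 0, 0).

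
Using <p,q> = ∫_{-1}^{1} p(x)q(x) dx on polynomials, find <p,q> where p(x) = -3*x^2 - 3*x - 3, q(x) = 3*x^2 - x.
<p,q> = -38/5

Expand the product: p(x)·q(x) = -9*x^4 - 6*x^3 - 6*x^2 + 3*x.
∫_{-1}^{1} of each monomial x^k gives [2/(k+1) if k even, 0 if k odd]. Integrating term-by-term (or equivalently evaluating the antiderivative F(x) = -9*x^5/5 - 3*x^4/2 - 2*x^3 + 3*x^2/2 at the endpoints):
  F(1) − F(−1) = -19/5 − (19/5) = -38/5.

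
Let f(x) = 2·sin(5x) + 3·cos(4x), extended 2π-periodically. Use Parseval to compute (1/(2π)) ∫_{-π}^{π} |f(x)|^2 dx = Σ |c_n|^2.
Σ |c_n|^2 = 13/2

Expand |f|^2 and use orthogonality of {sin(nx), cos(mx)} on [-π, π]:
  ∫_{-π}^{π} sin(nx)^2 dx = π, ∫ cos(mx)^2 dx = π, and cross terms integrate to 0.
So ∫_{-π}^{π} f(x)^2 dx = 2^2 · π + 3^2 · π = (4 + 9)π.
Divide by 2π: (4 + 9)/2 = 13/2.
By Parseval, this equals Σ |c_n|^2.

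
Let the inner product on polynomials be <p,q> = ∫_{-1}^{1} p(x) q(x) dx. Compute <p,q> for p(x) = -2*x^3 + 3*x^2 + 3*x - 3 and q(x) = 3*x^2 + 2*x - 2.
<p,q> = 8

Expand the product: p(x)·q(x) = -6*x^5 + 5*x^4 + 19*x^3 - 9*x^2 - 12*x + 6.
∫_{-1}^{1} of each monomial x^k gives [2/(k+1) if k even, 0 if k odd]. Integrating term-by-term (or equivalently evaluating the antiderivative F(x) = -x^6 + x^5 + 19*x^4/4 - 3*x^3 - 6*x^2 + 6*x at the endpoints):
  F(1) − F(−1) = 7/4 − (-25/4) = 8.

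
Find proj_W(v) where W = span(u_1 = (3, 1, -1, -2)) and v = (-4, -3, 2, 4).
proj_W(v) = (-5, -5/3, 5/3, 10/3)

Set up U = [u_1 | ... | u_1] ∈ R^(4×1). The projector onto W = col(U) is P = U (U^T U)^(-1) U^T.
Compute U^T U =
  [15],
and U^T v = (-25).
Solve U^T U · c = U^T v for the coefficients: c = (-5/3). The projection is proj_W(v) = U c.
Check: (v - proj_W(v)) · u_1 = 0  (should be 0).
Result: proj_W(v) = (-5, -5/3, 5/3, 10/3).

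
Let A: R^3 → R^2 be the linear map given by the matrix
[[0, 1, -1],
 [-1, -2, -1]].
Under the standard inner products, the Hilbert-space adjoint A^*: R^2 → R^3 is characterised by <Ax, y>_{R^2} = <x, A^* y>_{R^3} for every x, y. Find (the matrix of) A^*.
A^* = A^T =
[[0, -1],
 [1, -2],
 [-1, -1]]

For real matrices with standard dot products, the defining identity <Ax, y> = <x, A^* y> gives (Ax)^T y = x^T (A^*) y, i.e. x^T A^T y = x^T (A^*) y. Since this holds for all x, y, we must have A^* = A^T. Therefore
A^* =
[[0, -1],
 [1, -2],
 [-1, -1]].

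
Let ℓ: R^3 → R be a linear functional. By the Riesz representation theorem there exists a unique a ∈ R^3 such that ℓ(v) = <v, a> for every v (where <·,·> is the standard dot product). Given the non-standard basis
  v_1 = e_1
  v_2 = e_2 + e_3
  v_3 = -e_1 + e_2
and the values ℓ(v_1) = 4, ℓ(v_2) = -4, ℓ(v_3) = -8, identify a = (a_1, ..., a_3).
a = (4, -4, 0)

Write a = (a_1, ..., a_3) in the standard basis. For each basis vector v_i, ℓ(v_i) = <v_i, a> is a linear equation in the a_j's. Collect the n equations into a matrix system V a = ℓ, where row i of V is v_i (expressed in the standard basis). Since V is invertible (lower-triangular with 1s on the diagonal, up to permutation), solve by back-substitution:
  V =
[[1, 0, 0],
 [0, 1, 1],
 [-1, 1, 0]]
  V a = (4, -4, -8)
Solving gives a = (4, -4, 0).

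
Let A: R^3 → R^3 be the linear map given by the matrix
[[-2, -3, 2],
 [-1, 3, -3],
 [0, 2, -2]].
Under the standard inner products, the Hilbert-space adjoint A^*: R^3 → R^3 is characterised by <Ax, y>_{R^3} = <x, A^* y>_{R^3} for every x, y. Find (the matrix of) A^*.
A^* = A^T =
[[-2, -1, 0],
 [-3, 3, 2],
 [2, -3, -2]]

For real matrices with standard dot products, the defining identity <Ax, y> = <x, A^* y> gives (Ax)^T y = x^T (A^*) y, i.e. x^T A^T y = x^T (A^*) y. Since this holds for all x, y, we must have A^* = A^T. Therefore
A^* =
[[-2, -1, 0],
 [-3, 3, 2],
 [2, -3, -2]].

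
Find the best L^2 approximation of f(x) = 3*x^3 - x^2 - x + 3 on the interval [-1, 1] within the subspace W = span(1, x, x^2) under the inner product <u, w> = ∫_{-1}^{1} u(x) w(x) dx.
g(x) = -x^2 + 4*x/5 + 3

The best approximation g ∈ W is the orthogonal projection of f onto W. Writing g = a_0 + a_1 x + a_2 x^2, the coefficients solve the normal equations G · a = b where
  G_{ij} = <φ_i, φ_j> and b_i = <f, φ_i>, with φ_0 = 1, φ_1 = x, φ_2 = x^2.
G =
  [2, 0, 2/3]
  [0, 2/3, 0]
  [2/3, 0, 2/5],
b = (16/3, 8/15, 8/5).
Solving gives a_0 = 3, a_1 = 4/5, a_2 = -1, so
  g(x) = -x^2 + 4*x/5 + 3.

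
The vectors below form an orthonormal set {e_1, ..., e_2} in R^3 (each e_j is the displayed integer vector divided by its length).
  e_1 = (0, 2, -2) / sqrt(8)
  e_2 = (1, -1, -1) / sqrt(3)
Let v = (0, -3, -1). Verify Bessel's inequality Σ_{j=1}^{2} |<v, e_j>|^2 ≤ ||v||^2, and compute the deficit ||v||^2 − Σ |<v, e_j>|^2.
Σ |<v, e_j>|^2 = 22/3; ||v||^2 = 10; deficit = 8/3

Write each e_j = u_j / sqrt(<u_j, u_j>) where u_j is the displayed integer vector. Then <v, e_j> = <v, u_j> / sqrt(<u_j, u_j>), so |<v, e_j>|^2 = <v, u_j>^2 / <u_j, u_j>.
Coefficients: <v, e_1> = -4/sqrt(8), <v, e_2> = 4/sqrt(3).
Square and sum: Σ |<v, e_j>|^2 = 22/3.
Compute ||v||^2 = v·v = 10.
Deficit = 10 − 22/3 = 8/3 ≥ 0, confirming Bessel's inequality. (The deficit equals ||v − Σ <v,e_j> e_j||^2, the squared distance from v to span{e_j}.)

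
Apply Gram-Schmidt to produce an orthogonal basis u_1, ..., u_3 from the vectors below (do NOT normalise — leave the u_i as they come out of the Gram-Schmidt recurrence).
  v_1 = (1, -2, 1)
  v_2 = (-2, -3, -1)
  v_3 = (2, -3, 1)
Orthogonal basis:
  u_1 = (1, -2, 1)
  u_2 = (-5/2, -2, -3/2)
  u_3 = (2/5, -2/25, -14/25)

Apply the Gram-Schmidt recurrence
  u_1 = v_1
  u_i = v_i − Σ_{j<i} ((v_i · u_j) / (u_j · u_j)) · u_j.

Step by step this gives:
  u_1 = (1, -2, 1)
  u_2 = (-5/2, -2, -3/2)
  u_3 = (2/5, -2/25, -14/25)

Orthogonality check:
  u_2 · u_1 = 0 (should be 0)
  u_3 · u_1 = 0 (should be 0)
  u_3 · u_2 = 0 (should be 0)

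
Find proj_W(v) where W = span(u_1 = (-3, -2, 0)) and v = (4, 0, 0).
proj_W(v) = (36/13, 24/13, 0)

Set up U = [u_1 | ... | u_1] ∈ R^(3×1). The projector onto W = col(U) is P = U (U^T U)^(-1) U^T.
Compute U^T U =
  [13],
and U^T v = (-12).
Solve U^T U · c = U^T v for the coefficients: c = (-12/13). The projection is proj_W(v) = U c.
Check: (v - proj_W(v)) · u_1 = 0  (should be 0).
Result: proj_W(v) = (36/13, 24/13, 0).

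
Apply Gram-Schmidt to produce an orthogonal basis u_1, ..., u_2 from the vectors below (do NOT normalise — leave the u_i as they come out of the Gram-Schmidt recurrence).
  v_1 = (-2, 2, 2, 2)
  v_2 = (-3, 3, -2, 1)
Orthogonal basis:
  u_1 = (-2, 2, 2, 2)
  u_2 = (-7/4, 7/4, -13/4, -1/4)

Apply the Gram-Schmidt recurrence
  u_1 = v_1
  u_i = v_i − Σ_{j<i} ((v_i · u_j) / (u_j · u_j)) · u_j.

Step by step this gives:
  u_1 = (-2, 2, 2, 2)
  u_2 = (-7/4, 7/4, -13/4, -1/4)

Orthogonality check:
  u_2 · u_1 = 0 (should be 0)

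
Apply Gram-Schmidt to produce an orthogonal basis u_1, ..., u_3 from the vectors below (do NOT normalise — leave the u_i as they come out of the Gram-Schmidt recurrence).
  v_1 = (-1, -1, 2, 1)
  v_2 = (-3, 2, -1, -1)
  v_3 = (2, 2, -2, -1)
Orthogonal basis:
  u_1 = (-1, -1, 2, 1)
  u_2 = (-23/7, 12/7, -3/7, -5/7)
  u_3 = (36/101, 91/101, 53/101, 21/101)

Apply the Gram-Schmidt recurrence
  u_1 = v_1
  u_i = v_i − Σ_{j<i} ((v_i · u_j) / (u_j · u_j)) · u_j.

Step by step this gives:
  u_1 = (-1, -1, 2, 1)
  u_2 = (-23/7, 12/7, -3/7, -5/7)
  u_3 = (36/101, 91/101, 53/101, 21/101)

Orthogonality check:
  u_2 · u_1 = 0 (should be 0)
  u_3 · u_1 = 0 (should be 0)
  u_3 · u_2 = 0 (should be 0)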